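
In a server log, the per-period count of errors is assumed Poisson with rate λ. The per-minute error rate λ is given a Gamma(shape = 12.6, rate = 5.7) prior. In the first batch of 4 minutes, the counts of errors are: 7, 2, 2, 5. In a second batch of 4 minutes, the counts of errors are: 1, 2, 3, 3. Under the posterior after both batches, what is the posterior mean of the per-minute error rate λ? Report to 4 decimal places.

2.7445

With a Gamma(shape α, rate β) prior, the Poisson likelihood is conjugate: the posterior is Gamma(α + ΣXᵢ, β + n).
Batch 1: sum of counts S = 16 over n = 4 minutes.
After batch 1: Gamma(α+S, β+n) = Gamma(12.6+16, 5.7+4) = Gamma(28.6, 9.7).
Batch 2: sum of counts S = 9 over n = 4 minutes.
After batch 2: Gamma(α+S, β+n) = Gamma(28.6+9, 9.7+4) = Gamma(37.6, 13.7).
Posterior mean = α/β = 37.6/13.7 = 2.7445.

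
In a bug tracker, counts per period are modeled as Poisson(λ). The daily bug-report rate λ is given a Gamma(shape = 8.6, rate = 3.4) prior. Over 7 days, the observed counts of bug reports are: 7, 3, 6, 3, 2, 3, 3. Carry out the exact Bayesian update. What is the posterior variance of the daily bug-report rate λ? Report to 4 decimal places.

0.3291

With a Gamma(shape α, rate β) prior, the Poisson likelihood is conjugate: the posterior is Gamma(α + ΣXᵢ, β + n).
Sum of counts S = 27 over n = 7 days.
Posterior: Gamma(α+S, β+n) = Gamma(8.6+27, 3.4+7) = Gamma(35.6, 10.4).
Var = α/β² = 35.6/10.4² = 0.3291.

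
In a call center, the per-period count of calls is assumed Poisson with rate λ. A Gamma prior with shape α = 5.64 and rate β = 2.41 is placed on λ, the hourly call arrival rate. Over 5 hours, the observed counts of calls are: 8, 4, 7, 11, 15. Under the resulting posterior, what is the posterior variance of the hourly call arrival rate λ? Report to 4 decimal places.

With a Gamma(shape α, rate β) prior, the Poisson likelihood is conjugate: the posterior is Gamma(α + ΣXᵢ, β + n).
Sum of counts S = 45 over n = 5 hours.
Posterior: Gamma(α+S, β+n) = Gamma(5.64+45, 2.41+5) = Gamma(50.64, 7.41).
Var = α/β² = 50.64/7.41² = 0.9223.

0.9223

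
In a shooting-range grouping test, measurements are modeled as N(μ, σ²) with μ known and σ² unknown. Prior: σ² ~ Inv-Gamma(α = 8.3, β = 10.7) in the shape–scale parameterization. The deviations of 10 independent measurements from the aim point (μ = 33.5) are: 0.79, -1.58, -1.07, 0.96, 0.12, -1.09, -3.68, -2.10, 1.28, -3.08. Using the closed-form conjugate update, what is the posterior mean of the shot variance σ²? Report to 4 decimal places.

2.3117

With known mean μ and an Inverse-Gamma(α, β) prior on σ², the Normal likelihood is conjugate: posterior is Inv-Gamma(α + n/2, β + Σ(xᵢ−μ)²/2).
Σ(xᵢ−μ)² = (0.79)² + (-1.58)² + (-1.07)² + (0.96)² + (0.12)² + (-1.09)² + (-3.68)² + (-2.10)² + (1.28)² + (-3.08)² = 35.4667.
Posterior: Inv-Gamma(8.3 + 10/2, 10.7 + 35.4667/2) = Inv-Gamma(13.30, 28.43335).
E[σ²|data] = β/(α−1) = 28.43335/12.30 = 2.3117.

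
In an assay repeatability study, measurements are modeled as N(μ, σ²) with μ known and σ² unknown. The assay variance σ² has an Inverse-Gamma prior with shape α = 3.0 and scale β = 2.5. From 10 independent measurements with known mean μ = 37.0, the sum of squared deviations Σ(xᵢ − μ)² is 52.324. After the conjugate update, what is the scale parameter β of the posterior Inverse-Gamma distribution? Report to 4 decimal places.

With known mean μ and an Inverse-Gamma(α, β) prior on σ², the Normal likelihood is conjugate: posterior is Inv-Gamma(α + n/2, β + Σ(xᵢ−μ)²/2).
Posterior: Inv-Gamma(3.0 + 10/2, 2.5 + 52.324/2) = Inv-Gamma(8.00, 28.6620).
Posterior β = 28.6620.

28.6620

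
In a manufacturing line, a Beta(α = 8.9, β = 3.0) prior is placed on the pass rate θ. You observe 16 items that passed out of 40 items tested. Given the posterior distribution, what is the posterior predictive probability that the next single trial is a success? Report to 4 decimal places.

The Beta prior is conjugate to a Binomial/Bernoulli likelihood; the update adds successes to α and failures to β.
Posterior: Beta(α+k, β+n−k) = Beta(8.9+16, 3.0+24) = Beta(24.9, 27.0).
For a single future Bernoulli trial, P(success | data) = α/(α+β) = 0.4798.

0.4798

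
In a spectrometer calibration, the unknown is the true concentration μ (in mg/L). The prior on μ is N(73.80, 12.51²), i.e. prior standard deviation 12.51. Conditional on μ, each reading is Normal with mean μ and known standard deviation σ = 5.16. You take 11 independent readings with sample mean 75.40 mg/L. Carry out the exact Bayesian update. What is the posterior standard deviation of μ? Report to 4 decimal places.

1.5439

For Normal data with known variance σ², a Normal(μ₀, σ₀²) prior on μ is conjugate. Posterior precision = 1/σ₀² + n/σ²; posterior mean is the precision-weighted average of μ₀ and x̄.
σ₀² = 12.51² = 156.5001, σ² = 5.16² = 26.6256; σ² + n·σ₀² = 26.6256 + 11·156.5001 = 1748.1267.
Posterior precision = 1/σ₀² + n/σ² = 1/156.5001 + 11/26.6256 = (σ² + n·σ₀²)/(σ₀²σ²) = 1748.1267/(156.5001·26.6256); posterior variance σₙ² = σ₀²σ²/(σ² + n·σ₀²) = 156.5001·26.6256/1748.1267 = 2.383642.
Posterior SD = √σₙ² = √(156.5001·26.6256/1748.1267) = 1.5439.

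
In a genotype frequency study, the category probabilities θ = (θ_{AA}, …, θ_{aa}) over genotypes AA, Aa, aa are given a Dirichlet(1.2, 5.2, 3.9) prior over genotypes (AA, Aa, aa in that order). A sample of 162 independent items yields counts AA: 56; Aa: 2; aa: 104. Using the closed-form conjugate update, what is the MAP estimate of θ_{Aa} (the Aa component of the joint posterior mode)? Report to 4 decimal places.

The Dirichlet prior is conjugate to the Multinomial likelihood: each posterior αⱼ = prior αⱼ + observed count nⱼ.
Posterior concentration: (57.2, 7.2, 107.9), total = 172.3.
Joint mode component: (α_{Aa}−1)/(Σα−K) = 6.2/169.3 = 0.0366.

0.0366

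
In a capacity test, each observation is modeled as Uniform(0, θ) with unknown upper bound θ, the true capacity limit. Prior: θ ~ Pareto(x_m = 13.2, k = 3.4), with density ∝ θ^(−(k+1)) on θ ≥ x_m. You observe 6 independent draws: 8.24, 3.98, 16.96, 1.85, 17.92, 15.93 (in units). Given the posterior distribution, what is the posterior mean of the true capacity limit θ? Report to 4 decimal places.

20.0533

A Pareto(scale x_m, shape k) prior on the upper bound θ of Uniform(0, θ) is conjugate: posterior is Pareto(max(x_m, max xᵢ), k + n).
Sample maximum = 17.92; prior scale x_m = 13.2 → posterior scale = max = 17.92.
Posterior shape = 3.4 + 6 = 9.4.
E[θ|data] = k·x_m/(k−1) = 9.4·17.92/8.4 = 20.0533.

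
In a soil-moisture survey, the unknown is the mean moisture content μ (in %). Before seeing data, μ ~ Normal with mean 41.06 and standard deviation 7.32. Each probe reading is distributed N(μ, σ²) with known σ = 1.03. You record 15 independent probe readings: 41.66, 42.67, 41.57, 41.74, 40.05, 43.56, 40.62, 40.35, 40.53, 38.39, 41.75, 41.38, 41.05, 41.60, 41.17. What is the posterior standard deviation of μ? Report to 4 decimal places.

0.2658

For Normal data with known variance σ², a Normal(μ₀, σ₀²) prior on μ is conjugate. Posterior precision = 1/σ₀² + n/σ²; posterior mean is the precision-weighted average of μ₀ and x̄.
σ₀² = 7.32² = 53.5824, σ² = 1.03² = 1.0609; σ² + n·σ₀² = 1.0609 + 15·53.5824 = 804.7969.
Posterior precision = 1/σ₀² + n/σ² = 1/53.5824 + 15/1.0609 = (σ² + n·σ₀²)/(σ₀²σ²) = 804.7969/(53.5824·1.0609); posterior variance σₙ² = σ₀²σ²/(σ² + n·σ₀²) = 53.5824·1.0609/804.7969 = 0.070633.
Posterior SD = √σₙ² = √(53.5824·1.0609/804.7969) = 0.2658.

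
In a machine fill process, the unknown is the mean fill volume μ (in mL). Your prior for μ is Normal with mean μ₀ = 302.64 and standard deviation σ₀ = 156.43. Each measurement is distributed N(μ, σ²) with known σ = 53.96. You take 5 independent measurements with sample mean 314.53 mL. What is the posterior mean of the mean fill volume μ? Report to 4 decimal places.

314.2536

For Normal data with known variance σ², a Normal(μ₀, σ₀²) prior on μ is conjugate. Posterior precision = 1/σ₀² + n/σ²; posterior mean is the precision-weighted average of μ₀ and x̄.
n·x̄ = 5·314.53 = 1572.65.
σ₀² = 156.43² = 24470.3449, σ² = 53.96² = 2911.6816; σ² + n·σ₀² = 2911.6816 + 5·24470.3449 = 125263.4061.
Posterior mean = (μ₀/σ₀² + n·x̄/σ²)/(1/σ₀² + n/σ²) = (σ²·μ₀ + σ₀²·n·x̄)/(σ² + n·σ₀²) = (2911.6816·302.64 + 24470.3449·1572.65)/125263.4061 = 39364479.226409/125263.4061 = 314.2536.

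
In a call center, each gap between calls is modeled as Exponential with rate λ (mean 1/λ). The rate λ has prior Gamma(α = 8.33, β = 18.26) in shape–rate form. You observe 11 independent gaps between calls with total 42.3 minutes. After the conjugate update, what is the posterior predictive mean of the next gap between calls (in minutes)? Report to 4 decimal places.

3.3039

With a Gamma(shape α, rate β) prior on the exponential rate λ, the posterior after n observations with total T = Σxᵢ is Gamma(α+n, β+T).
Posterior: Gamma(8.33+11, 18.26+42.3) = Gamma(19.33, 60.56).
The predictive distribution for the next observation is Lomax; its mean is β/(α−1) = 60.56/18.33 = 3.3039.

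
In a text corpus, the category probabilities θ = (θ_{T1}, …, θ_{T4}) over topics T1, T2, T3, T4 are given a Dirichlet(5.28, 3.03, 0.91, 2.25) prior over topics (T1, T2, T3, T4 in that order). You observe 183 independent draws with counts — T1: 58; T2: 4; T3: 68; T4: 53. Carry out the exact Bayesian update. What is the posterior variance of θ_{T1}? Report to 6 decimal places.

The Dirichlet prior is conjugate to the Multinomial likelihood: each posterior αⱼ = prior αⱼ + observed count nⱼ.
Posterior concentration: (63.28, 7.03, 68.91, 55.25), total = 194.47.
Var[θ_j] = α_j(Σα−α_j)/((Σα)²(Σα+1)) = 63.28·131.19/(194.47²·195.47) = 0.001123.

0.001123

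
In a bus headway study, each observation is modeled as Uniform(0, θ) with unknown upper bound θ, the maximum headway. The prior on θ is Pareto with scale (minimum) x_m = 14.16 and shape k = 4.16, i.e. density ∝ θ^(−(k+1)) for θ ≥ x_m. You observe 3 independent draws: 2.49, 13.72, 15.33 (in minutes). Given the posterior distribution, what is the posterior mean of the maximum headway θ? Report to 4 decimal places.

17.8186

A Pareto(scale x_m, shape k) prior on the upper bound θ of Uniform(0, θ) is conjugate: posterior is Pareto(max(x_m, max xᵢ), k + n).
Sample maximum = 15.33; prior scale x_m = 14.16 → posterior scale = max = 15.33.
Posterior shape = 4.16 + 3 = 7.16.
E[θ|data] = k·x_m/(k−1) = 7.16·15.33/6.16 = 17.8186.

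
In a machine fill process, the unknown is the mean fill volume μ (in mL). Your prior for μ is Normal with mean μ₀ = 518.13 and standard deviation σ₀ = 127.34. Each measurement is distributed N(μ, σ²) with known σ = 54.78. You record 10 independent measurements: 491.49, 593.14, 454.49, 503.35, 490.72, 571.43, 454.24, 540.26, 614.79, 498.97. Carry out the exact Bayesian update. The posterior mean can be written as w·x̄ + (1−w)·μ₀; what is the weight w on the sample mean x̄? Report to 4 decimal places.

0.9818

For Normal data with known variance σ², a Normal(μ₀, σ₀²) prior on μ is conjugate. Posterior precision = 1/σ₀² + n/σ²; posterior mean is the precision-weighted average of μ₀ and x̄.
σ₀² = 127.34² = 16215.4756, σ² = 54.78² = 3000.8484. Prior precision 1/σ₀² = 1/16215.4756; data precision n/σ² = 10/3000.8484.
w = (n/σ²)/(1/σ₀² + n/σ²) = n·σ₀²/(σ² + n·σ₀²) = 10·16215.4756/(3000.8484 + 10·16215.4756) = 162154.756/165155.6044 = 0.9818.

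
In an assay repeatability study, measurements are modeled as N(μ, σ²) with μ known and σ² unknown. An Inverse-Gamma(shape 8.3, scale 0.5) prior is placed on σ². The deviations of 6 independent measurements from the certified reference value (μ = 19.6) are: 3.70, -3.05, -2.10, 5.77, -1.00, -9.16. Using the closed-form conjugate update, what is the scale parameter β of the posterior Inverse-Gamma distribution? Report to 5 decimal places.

73.30050

With known mean μ and an Inverse-Gamma(α, β) prior on σ², the Normal likelihood is conjugate: posterior is Inv-Gamma(α + n/2, β + Σ(xᵢ−μ)²/2).
Σ(xᵢ−μ)² = (3.70)² + (-3.05)² + (-2.10)² + (5.77)² + (-1.00)² + (-9.16)² = 145.6010.
Posterior: Inv-Gamma(8.3 + 6/2, 0.5 + 145.6010/2) = Inv-Gamma(11.30, 73.30050).
Posterior β = 73.30050.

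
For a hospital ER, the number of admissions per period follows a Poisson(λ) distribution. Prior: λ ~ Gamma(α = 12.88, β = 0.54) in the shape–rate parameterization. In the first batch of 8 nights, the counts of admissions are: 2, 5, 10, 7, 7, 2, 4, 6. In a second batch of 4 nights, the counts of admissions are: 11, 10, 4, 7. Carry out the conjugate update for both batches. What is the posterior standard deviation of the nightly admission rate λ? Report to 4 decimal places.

With a Gamma(shape α, rate β) prior, the Poisson likelihood is conjugate: the posterior is Gamma(α + ΣXᵢ, β + n).
Batch 1: sum of counts S = 43 over n = 8 nights.
After batch 1: Gamma(α+S, β+n) = Gamma(12.88+43, 0.54+8) = Gamma(55.88, 8.54).
Batch 2: sum of counts S = 32 over n = 4 nights.
After batch 2: Gamma(α+S, β+n) = Gamma(55.88+32, 8.54+4) = Gamma(87.88, 12.54).
SD = √α/β = √87.88/12.54 = 0.7476.

0.7476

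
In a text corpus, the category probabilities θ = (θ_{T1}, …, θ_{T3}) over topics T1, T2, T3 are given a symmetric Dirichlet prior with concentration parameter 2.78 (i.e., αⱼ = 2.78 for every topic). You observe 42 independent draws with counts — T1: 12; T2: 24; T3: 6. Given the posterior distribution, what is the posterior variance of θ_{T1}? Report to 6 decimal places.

0.004040

The Dirichlet prior is conjugate to the Multinomial likelihood: each posterior αⱼ = prior αⱼ + observed count nⱼ.
Posterior concentration: (14.78, 26.78, 8.78), total = 50.34.
Var[θ_j] = α_j(Σα−α_j)/((Σα)²(Σα+1)) = 14.78·35.56/(50.34²·51.34) = 0.004040.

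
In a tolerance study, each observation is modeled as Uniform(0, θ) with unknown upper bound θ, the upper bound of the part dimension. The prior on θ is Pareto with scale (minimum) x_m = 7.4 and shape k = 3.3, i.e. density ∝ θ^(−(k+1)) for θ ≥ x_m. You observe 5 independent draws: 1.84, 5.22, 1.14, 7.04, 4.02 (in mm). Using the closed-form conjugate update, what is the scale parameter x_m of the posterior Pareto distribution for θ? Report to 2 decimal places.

7.40

A Pareto(scale x_m, shape k) prior on the upper bound θ of Uniform(0, θ) is conjugate: posterior is Pareto(max(x_m, max xᵢ), k + n).
Sample maximum = 7.04; prior scale x_m = 7.4 → posterior scale = max = 7.40.
Posterior shape = 3.3 + 5 = 8.3.
Posterior scale x_m = 7.40.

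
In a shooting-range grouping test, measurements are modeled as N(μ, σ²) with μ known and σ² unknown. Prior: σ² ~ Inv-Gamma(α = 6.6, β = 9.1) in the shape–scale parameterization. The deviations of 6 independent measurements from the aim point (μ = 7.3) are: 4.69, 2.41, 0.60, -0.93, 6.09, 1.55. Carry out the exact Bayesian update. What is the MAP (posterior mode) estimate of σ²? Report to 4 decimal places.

4.0906

With known mean μ and an Inverse-Gamma(α, β) prior on σ², the Normal likelihood is conjugate: posterior is Inv-Gamma(α + n/2, β + Σ(xᵢ−μ)²/2).
Σ(xᵢ−μ)² = (4.69)² + (2.41)² + (0.60)² + (-0.93)² + (6.09)² + (1.55)² = 68.5197.
Posterior: Inv-Gamma(6.6 + 6/2, 9.1 + 68.5197/2) = Inv-Gamma(9.60, 43.35985).
Mode = β/(α+1) = 43.35985/10.60 = 4.0906.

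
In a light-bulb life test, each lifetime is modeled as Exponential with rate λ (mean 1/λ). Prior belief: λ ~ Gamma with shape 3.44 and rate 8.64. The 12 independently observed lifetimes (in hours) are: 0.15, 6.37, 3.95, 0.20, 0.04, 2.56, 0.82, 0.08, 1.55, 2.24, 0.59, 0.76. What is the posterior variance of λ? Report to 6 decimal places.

With a Gamma(shape α, rate β) prior on the exponential rate λ, the posterior after n observations with total T = Σxᵢ is Gamma(α+n, β+T).
Sum of observations T = 19.31 hours; n = 12.
Posterior: Gamma(3.44+12, 8.64+19.31) = Gamma(15.44, 27.95).
Var = α/β² = 0.019764.

0.019764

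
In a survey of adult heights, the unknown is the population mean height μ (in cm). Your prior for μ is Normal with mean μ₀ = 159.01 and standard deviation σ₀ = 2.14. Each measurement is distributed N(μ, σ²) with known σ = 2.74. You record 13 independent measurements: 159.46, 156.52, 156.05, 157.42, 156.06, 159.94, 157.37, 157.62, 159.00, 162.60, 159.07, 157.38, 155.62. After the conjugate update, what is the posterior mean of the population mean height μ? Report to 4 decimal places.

158.1206

For Normal data with known variance σ², a Normal(μ₀, σ₀²) prior on μ is conjugate. Posterior precision = 1/σ₀² + n/σ²; posterior mean is the precision-weighted average of μ₀ and x̄.
Σxᵢ = 159.46 + 156.52 + 156.05 + 157.42 + 156.06 + 159.94 + 157.37 + 157.62 + 159.00 + 162.60 + 159.07 + 157.38 + 155.62 = 2054.11, so n·x̄ = 2054.11.
σ₀² = 2.14² = 4.5796, σ² = 2.74² = 7.5076; σ² + n·σ₀² = 7.5076 + 13·4.5796 = 67.0424.
Posterior mean = (μ₀/σ₀² + n·x̄/σ²)/(1/σ₀² + n/σ²) = (σ²·μ₀ + σ₀²·n·x̄)/(σ² + n·σ₀²) = (7.5076·159.01 + 4.5796·2054.11)/67.0424 = 10600.785632/67.0424 = 158.1206.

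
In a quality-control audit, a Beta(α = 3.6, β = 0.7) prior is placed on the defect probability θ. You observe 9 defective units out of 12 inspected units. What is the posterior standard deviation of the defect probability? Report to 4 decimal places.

0.1007

The Beta prior is conjugate to a Binomial/Bernoulli likelihood; the update adds successes to α and failures to β.
Posterior: Beta(α+k, β+n−k) = Beta(3.6+9, 0.7+3) = Beta(12.6, 3.7).
Var = αβ/((α+β)²(α+β+1)) = 12.6·3.7/(16.3²·17.3) = 0.01014264; SD = √0.01014264 = 0.1007.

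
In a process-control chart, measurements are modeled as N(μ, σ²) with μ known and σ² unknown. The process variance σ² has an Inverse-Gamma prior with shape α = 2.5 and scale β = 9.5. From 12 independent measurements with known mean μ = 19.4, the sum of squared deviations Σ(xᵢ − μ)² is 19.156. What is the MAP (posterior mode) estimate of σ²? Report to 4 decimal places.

With known mean μ and an Inverse-Gamma(α, β) prior on σ², the Normal likelihood is conjugate: posterior is Inv-Gamma(α + n/2, β + Σ(xᵢ−μ)²/2).
Posterior: Inv-Gamma(2.5 + 12/2, 9.5 + 19.156/2) = Inv-Gamma(8.50, 19.0780).
Mode = β/(α+1) = 19.0780/9.50 = 2.0082.

2.0082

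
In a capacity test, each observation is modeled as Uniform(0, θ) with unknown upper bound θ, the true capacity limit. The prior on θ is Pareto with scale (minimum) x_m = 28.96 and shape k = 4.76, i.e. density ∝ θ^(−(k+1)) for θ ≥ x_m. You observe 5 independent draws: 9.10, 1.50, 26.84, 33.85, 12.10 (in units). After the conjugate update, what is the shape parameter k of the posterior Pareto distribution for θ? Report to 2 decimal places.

A Pareto(scale x_m, shape k) prior on the upper bound θ of Uniform(0, θ) is conjugate: posterior is Pareto(max(x_m, max xᵢ), k + n).
Sample maximum = 33.85; prior scale x_m = 28.96 → posterior scale = max = 33.85.
Posterior shape = 4.76 + 5 = 9.76.
Posterior shape k = 9.76.

9.76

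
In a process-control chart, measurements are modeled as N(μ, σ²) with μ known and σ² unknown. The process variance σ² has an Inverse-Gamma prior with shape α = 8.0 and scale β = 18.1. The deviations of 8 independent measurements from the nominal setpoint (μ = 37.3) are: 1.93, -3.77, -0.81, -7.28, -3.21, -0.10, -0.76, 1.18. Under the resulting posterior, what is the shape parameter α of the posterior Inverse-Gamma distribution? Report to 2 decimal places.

12.00

With known mean μ and an Inverse-Gamma(α, β) prior on σ², the Normal likelihood is conjugate: posterior is Inv-Gamma(α + n/2, β + Σ(xᵢ−μ)²/2).
Σ(xᵢ−μ)² = (1.93)² + (-3.77)² + (-0.81)² + (-7.28)² + (-3.21)² + (-0.10)² + (-0.76)² + (1.18)² = 83.8764.
Posterior: Inv-Gamma(8.0 + 8/2, 18.1 + 83.8764/2) = Inv-Gamma(12.00, 60.03820).
Posterior α = 12.00.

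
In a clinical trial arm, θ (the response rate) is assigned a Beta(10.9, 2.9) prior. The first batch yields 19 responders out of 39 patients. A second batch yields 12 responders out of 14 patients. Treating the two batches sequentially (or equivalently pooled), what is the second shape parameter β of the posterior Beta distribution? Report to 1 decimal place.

The Beta prior is conjugate to a Binomial/Bernoulli likelihood; the update adds successes to α and failures to β.
After batch 1: Beta(10.9+19, 2.9+20) = Beta(29.9, 22.9).
After batch 2: Beta(29.9+12, 22.9+2) = Beta(41.9, 24.9).
Posterior β = 24.9.

24.9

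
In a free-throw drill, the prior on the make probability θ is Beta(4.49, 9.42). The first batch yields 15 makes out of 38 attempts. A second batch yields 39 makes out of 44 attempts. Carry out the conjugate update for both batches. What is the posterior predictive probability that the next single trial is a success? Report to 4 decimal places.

0.6098

The Beta prior is conjugate to a Binomial/Bernoulli likelihood; the update adds successes to α and failures to β.
After batch 1: Beta(4.49+15, 9.42+23) = Beta(19.49, 32.42).
After batch 2: Beta(19.49+39, 32.42+5) = Beta(58.49, 37.42).
For a single future Bernoulli trial, P(success | data) = α/(α+β) = 0.6098.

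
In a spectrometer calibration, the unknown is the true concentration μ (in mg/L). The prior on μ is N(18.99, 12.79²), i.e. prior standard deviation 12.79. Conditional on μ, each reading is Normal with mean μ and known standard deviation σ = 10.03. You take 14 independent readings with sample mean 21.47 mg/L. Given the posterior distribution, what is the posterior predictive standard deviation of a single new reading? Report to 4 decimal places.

10.3675

For Normal data with known variance σ², a Normal(μ₀, σ₀²) prior on μ is conjugate. Posterior precision = 1/σ₀² + n/σ²; posterior mean is the precision-weighted average of μ₀ and x̄.
σ₀² = 12.79² = 163.5841, σ² = 10.03² = 100.6009; σ² + n·σ₀² = 100.6009 + 14·163.5841 = 2390.7783.
Posterior precision = 1/σ₀² + n/σ² = 1/163.5841 + 14/100.6009 = (σ² + n·σ₀²)/(σ₀²σ²) = 2390.7783/(163.5841·100.6009); posterior variance σₙ² = σ₀²σ²/(σ² + n·σ₀²) = 163.5841·100.6009/2390.7783 = 6.883410.
Predictive variance for one new observation = σₙ² + σ² = 163.5841·100.6009/2390.7783 + 100.6009 = σ²·(σ₀² + 2390.7783)/2390.7783 = 100.6009·2554.3624/2390.7783 = 107.484310; SD = √(100.6009·2554.3624/2390.7783) = 10.3675.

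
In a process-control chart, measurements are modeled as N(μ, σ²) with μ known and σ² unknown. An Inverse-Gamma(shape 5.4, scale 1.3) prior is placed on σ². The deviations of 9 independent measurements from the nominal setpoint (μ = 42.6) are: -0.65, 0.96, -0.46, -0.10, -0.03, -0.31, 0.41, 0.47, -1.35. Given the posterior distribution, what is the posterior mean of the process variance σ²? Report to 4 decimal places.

With known mean μ and an Inverse-Gamma(α, β) prior on σ², the Normal likelihood is conjugate: posterior is Inv-Gamma(α + n/2, β + Σ(xᵢ−μ)²/2).
Σ(xᵢ−μ)² = (-0.65)² + (0.96)² + (-0.46)² + (-0.10)² + (-0.03)² + (-0.31)² + (0.41)² + (0.47)² + (-1.35)² = 3.8742.
Posterior: Inv-Gamma(5.4 + 9/2, 1.3 + 3.8742/2) = Inv-Gamma(9.90, 3.23710).
E[σ²|data] = β/(α−1) = 3.23710/8.90 = 0.3637.

0.3637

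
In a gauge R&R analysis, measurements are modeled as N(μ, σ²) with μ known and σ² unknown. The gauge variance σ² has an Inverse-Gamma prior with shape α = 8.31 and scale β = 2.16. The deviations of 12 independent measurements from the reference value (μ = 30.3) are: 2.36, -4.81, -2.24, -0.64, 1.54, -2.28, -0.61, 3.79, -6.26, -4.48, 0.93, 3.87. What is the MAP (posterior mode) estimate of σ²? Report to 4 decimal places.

4.4369

With known mean μ and an Inverse-Gamma(α, β) prior on σ², the Normal likelihood is conjugate: posterior is Inv-Gamma(α + n/2, β + Σ(xᵢ−μ)²/2).
Σ(xᵢ−μ)² = (2.36)² + (-4.81)² + (-2.24)² + (-0.64)² + (1.54)² + (-2.28)² + (-0.61)² + (3.79)² + (-6.26)² + (-4.48)² + (0.93)² + (3.87)² = 131.5389.
Posterior: Inv-Gamma(8.31 + 12/2, 2.16 + 131.5389/2) = Inv-Gamma(14.31, 67.92945).
Mode = β/(α+1) = 67.92945/15.31 = 4.4369.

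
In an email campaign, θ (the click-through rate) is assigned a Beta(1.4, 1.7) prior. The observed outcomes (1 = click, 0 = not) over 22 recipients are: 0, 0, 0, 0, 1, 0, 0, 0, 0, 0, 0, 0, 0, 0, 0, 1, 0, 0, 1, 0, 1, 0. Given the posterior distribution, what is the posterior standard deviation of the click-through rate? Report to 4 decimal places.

The Beta prior is conjugate to a Binomial/Bernoulli likelihood; the update adds successes to α and failures to β.
Posterior: Beta(α+k, β+n−k) = Beta(1.4+4, 1.7+18) = Beta(5.4, 19.7).
Var = αβ/((α+β)²(α+β+1)) = 5.4·19.7/(25.1²·26.1) = 0.00646952; SD = √0.00646952 = 0.0804.

0.0804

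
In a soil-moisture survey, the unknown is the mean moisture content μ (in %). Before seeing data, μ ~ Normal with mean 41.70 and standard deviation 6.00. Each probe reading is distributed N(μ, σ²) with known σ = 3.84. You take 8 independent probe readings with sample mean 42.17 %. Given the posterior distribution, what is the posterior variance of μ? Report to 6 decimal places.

For Normal data with known variance σ², a Normal(μ₀, σ₀²) prior on μ is conjugate. Posterior precision = 1/σ₀² + n/σ²; posterior mean is the precision-weighted average of μ₀ and x̄.
σ₀² = 6.00² = 36, σ² = 3.84² = 14.7456; σ² + n·σ₀² = 14.7456 + 8·36 = 302.7456.
Posterior precision = 1/σ₀² + n/σ² = 1/36 + 8/14.7456 = (σ² + n·σ₀²)/(σ₀²σ²) = 302.7456/(36·14.7456); posterior variance σₙ² = σ₀²σ²/(σ² + n·σ₀²) = 36·14.7456/302.7456 = 1.753425.

1.753425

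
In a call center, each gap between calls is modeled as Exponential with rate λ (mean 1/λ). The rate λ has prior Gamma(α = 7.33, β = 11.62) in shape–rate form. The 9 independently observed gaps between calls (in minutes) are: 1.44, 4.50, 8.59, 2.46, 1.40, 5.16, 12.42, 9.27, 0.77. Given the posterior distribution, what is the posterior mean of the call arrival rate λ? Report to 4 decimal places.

0.2834

With a Gamma(shape α, rate β) prior on the exponential rate λ, the posterior after n observations with total T = Σxᵢ is Gamma(α+n, β+T).
Sum of observations T = 46.01 minutes; n = 9.
Posterior: Gamma(7.33+9, 11.62+46.01) = Gamma(16.33, 57.63).
Posterior mean of λ = α/β = 16.33/57.63 = 0.2834.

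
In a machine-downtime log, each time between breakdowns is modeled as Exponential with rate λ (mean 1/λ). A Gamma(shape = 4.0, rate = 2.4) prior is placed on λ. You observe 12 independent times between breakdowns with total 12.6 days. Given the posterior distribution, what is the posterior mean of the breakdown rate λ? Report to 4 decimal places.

With a Gamma(shape α, rate β) prior on the exponential rate λ, the posterior after n observations with total T = Σxᵢ is Gamma(α+n, β+T).
Posterior: Gamma(4.0+12, 2.4+12.6) = Gamma(16.0, 15.0).
Posterior mean of λ = α/β = 16.0/15.0 = 1.0667.

1.0667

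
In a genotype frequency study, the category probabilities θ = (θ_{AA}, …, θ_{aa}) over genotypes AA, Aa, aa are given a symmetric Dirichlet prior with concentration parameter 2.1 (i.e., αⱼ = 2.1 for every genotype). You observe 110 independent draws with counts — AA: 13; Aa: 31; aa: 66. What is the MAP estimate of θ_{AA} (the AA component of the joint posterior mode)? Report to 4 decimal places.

The Dirichlet prior is conjugate to the Multinomial likelihood: each posterior αⱼ = prior αⱼ + observed count nⱼ.
Posterior concentration: (15.1, 33.1, 68.1), total = 116.3.
Joint mode component: (α_{AA}−1)/(Σα−K) = 14.1/113.3 = 0.1244.

0.1244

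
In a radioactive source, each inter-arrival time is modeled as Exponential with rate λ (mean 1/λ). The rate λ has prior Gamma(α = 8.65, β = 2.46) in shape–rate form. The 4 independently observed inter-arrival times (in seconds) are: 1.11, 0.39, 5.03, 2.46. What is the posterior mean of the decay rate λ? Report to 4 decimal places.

1.1048

With a Gamma(shape α, rate β) prior on the exponential rate λ, the posterior after n observations with total T = Σxᵢ is Gamma(α+n, β+T).
Sum of observations T = 8.99 seconds; n = 4.
Posterior: Gamma(8.65+4, 2.46+8.99) = Gamma(12.65, 11.45).
Posterior mean of λ = α/β = 12.65/11.45 = 1.1048.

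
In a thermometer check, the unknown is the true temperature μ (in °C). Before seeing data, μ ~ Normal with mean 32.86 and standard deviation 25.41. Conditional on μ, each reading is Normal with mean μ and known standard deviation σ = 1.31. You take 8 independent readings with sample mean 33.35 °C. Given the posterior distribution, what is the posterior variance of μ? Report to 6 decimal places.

For Normal data with known variance σ², a Normal(μ₀, σ₀²) prior on μ is conjugate. Posterior precision = 1/σ₀² + n/σ²; posterior mean is the precision-weighted average of μ₀ and x̄.
σ₀² = 25.41² = 645.6681, σ² = 1.31² = 1.7161; σ² + n·σ₀² = 1.7161 + 8·645.6681 = 5167.0609.
Posterior precision = 1/σ₀² + n/σ² = 1/645.6681 + 8/1.7161 = (σ² + n·σ₀²)/(σ₀²σ²) = 5167.0609/(645.6681·1.7161); posterior variance σₙ² = σ₀²σ²/(σ² + n·σ₀²) = 645.6681·1.7161/5167.0609 = 0.214441.

0.214441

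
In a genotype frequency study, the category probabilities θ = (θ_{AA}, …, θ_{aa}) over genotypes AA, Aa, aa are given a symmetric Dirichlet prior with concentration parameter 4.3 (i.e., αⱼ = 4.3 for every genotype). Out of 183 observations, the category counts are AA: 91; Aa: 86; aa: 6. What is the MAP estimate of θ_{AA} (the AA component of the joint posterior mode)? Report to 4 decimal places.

The Dirichlet prior is conjugate to the Multinomial likelihood: each posterior αⱼ = prior αⱼ + observed count nⱼ.
Posterior concentration: (95.3, 90.3, 10.3), total = 195.9.
Joint mode component: (α_{AA}−1)/(Σα−K) = 94.3/192.9 = 0.4889.

0.4889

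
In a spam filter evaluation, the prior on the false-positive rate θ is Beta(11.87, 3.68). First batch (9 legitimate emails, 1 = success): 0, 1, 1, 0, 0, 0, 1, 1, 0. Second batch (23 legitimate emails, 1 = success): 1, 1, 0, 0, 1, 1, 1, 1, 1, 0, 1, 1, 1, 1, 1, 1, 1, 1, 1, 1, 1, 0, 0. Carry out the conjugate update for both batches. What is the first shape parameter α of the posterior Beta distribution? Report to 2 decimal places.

The Beta prior is conjugate to a Binomial/Bernoulli likelihood; the update adds successes to α and failures to β.
After batch 1: Beta(11.87+4, 3.68+5) = Beta(15.87, 8.68).
After batch 2: Beta(15.87+18, 8.68+5) = Beta(33.87, 13.68).
Posterior α = 33.87.

33.87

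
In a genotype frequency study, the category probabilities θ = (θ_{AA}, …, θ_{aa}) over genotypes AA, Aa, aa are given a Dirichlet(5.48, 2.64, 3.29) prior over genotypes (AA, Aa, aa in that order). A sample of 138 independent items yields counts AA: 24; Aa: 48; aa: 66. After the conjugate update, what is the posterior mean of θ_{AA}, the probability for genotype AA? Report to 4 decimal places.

The Dirichlet prior is conjugate to the Multinomial likelihood: each posterior αⱼ = prior αⱼ + observed count nⱼ.
Posterior concentration: (29.48, 50.64, 69.29), total = 149.41.
E[θ_{AA}|data] = α_{AA}/Σα = 29.48/149.41 = 0.1973.

0.1973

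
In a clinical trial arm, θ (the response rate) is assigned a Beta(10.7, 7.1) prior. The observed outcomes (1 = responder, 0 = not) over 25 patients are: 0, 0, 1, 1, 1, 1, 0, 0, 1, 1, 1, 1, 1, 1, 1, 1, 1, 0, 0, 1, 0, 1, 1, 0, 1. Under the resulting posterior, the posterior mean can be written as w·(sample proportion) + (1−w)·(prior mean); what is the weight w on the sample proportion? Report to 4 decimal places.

0.5841

The Beta prior is conjugate to a Binomial/Bernoulli likelihood; the update adds successes to α and failures to β.
Posterior mean = (α₀+k)/(α₀+β₀+n) = [n/(α₀+β₀+n)]·(k/n) + [(α₀+β₀)/(α₀+β₀+n)]·α₀/(α₀+β₀), so only n and the prior enter the weight.
The weight on the data is w = n/(α₀+β₀+n) = 25/(10.7+7.1+25) = 25/42.8 = 0.5841.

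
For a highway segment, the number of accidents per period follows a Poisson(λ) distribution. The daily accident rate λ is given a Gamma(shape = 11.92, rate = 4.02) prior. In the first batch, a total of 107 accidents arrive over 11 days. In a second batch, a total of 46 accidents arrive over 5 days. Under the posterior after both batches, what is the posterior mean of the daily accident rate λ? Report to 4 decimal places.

8.2378

With a Gamma(shape α, rate β) prior, the Poisson likelihood is conjugate: the posterior is Gamma(α + ΣXᵢ, β + n).
After batch 1: Gamma(α+S, β+n) = Gamma(11.92+107, 4.02+11) = Gamma(118.92, 15.02).
After batch 2: Gamma(α+S, β+n) = Gamma(118.92+46, 15.02+5) = Gamma(164.92, 20.02).
Posterior mean = α/β = 164.92/20.02 = 8.2378.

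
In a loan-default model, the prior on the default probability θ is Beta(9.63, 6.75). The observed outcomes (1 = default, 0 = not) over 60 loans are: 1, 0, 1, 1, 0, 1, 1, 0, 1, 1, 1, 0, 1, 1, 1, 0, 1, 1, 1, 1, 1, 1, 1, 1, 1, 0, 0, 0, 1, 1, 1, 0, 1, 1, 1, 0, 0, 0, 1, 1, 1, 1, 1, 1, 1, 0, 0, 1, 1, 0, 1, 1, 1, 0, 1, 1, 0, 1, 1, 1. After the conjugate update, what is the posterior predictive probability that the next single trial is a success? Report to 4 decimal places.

The Beta prior is conjugate to a Binomial/Bernoulli likelihood; the update adds successes to α and failures to β.
Posterior: Beta(α+k, β+n−k) = Beta(9.63+43, 6.75+17) = Beta(52.63, 23.75).
For a single future Bernoulli trial, P(success | data) = α/(α+β) = 0.6891.

0.6891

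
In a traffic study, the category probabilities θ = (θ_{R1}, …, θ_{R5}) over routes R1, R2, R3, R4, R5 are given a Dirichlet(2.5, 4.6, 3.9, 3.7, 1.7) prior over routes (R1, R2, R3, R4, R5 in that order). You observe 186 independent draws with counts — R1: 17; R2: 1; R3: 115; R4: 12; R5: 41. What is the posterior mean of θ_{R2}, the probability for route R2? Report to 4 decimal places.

0.0277

The Dirichlet prior is conjugate to the Multinomial likelihood: each posterior αⱼ = prior αⱼ + observed count nⱼ.
Posterior concentration: (19.5, 5.6, 118.9, 15.7, 42.7), total = 202.4.
E[θ_{R2}|data] = α_{R2}/Σα = 5.6/202.4 = 0.0277.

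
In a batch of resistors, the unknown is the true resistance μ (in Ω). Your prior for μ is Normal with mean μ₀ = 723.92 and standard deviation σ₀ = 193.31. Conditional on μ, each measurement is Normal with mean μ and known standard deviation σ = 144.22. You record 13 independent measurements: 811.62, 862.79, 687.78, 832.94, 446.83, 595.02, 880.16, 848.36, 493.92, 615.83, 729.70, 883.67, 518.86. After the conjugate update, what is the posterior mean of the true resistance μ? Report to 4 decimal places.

For Normal data with known variance σ², a Normal(μ₀, σ₀²) prior on μ is conjugate. Posterior precision = 1/σ₀² + n/σ²; posterior mean is the precision-weighted average of μ₀ and x̄.
Σxᵢ = 811.62 + 862.79 + 687.78 + 832.94 + 446.83 + 595.02 + 880.16 + 848.36 + 493.92 + 615.83 + 729.70 + 883.67 + 518.86 = 9207.48, so n·x̄ = 9207.48.
σ₀² = 193.31² = 37368.7561, σ² = 144.22² = 20799.4084; σ² + n·σ₀² = 20799.4084 + 13·37368.7561 = 506593.2377.
Posterior mean = (μ₀/σ₀² + n·x̄/σ²)/(1/σ₀² + n/σ²) = (σ²·μ₀ + σ₀²·n·x̄)/(σ² + n·σ₀²) = (20799.4084·723.92 + 37368.7561·9207.48)/506593.2377 = 359129182.144556/506593.2377 = 708.9103.

708.9103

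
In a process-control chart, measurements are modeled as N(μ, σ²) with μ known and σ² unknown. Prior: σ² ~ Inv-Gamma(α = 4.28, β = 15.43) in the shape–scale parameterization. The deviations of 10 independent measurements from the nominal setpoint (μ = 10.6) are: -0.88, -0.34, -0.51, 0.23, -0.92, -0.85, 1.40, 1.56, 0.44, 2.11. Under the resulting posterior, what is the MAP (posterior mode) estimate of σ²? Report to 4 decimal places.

2.0754

With known mean μ and an Inverse-Gamma(α, β) prior on σ², the Normal likelihood is conjugate: posterior is Inv-Gamma(α + n/2, β + Σ(xᵢ−μ)²/2).
Σ(xᵢ−μ)² = (-0.88)² + (-0.34)² + (-0.51)² + (0.23)² + (-0.92)² + (-0.85)² + (1.40)² + (1.56)² + (0.44)² + (2.11)² = 11.8112.
Posterior: Inv-Gamma(4.28 + 10/2, 15.43 + 11.8112/2) = Inv-Gamma(9.28, 21.33560).
Mode = β/(α+1) = 21.33560/10.28 = 2.0754.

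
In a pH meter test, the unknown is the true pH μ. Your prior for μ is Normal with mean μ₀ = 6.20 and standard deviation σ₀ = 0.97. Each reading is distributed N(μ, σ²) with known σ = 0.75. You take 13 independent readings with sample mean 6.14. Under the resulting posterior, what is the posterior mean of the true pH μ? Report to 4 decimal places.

For Normal data with known variance σ², a Normal(μ₀, σ₀²) prior on μ is conjugate. Posterior precision = 1/σ₀² + n/σ²; posterior mean is the precision-weighted average of μ₀ and x̄.
n·x̄ = 13·6.14 = 79.82.
σ₀² = 0.97² = 0.9409, σ² = 0.75² = 0.5625; σ² + n·σ₀² = 0.5625 + 13·0.9409 = 12.7942.
Posterior mean = (μ₀/σ₀² + n·x̄/σ²)/(1/σ₀² + n/σ²) = (σ²·μ₀ + σ₀²·n·x̄)/(σ² + n·σ₀²) = (0.5625·6.20 + 0.9409·79.82)/12.7942 = 78.590138/12.7942 = 6.1426.

6.1426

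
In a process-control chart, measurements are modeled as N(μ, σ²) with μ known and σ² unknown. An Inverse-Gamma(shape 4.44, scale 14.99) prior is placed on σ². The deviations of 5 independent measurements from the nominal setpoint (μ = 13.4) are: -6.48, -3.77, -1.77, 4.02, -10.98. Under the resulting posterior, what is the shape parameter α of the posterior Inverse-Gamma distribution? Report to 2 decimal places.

With known mean μ and an Inverse-Gamma(α, β) prior on σ², the Normal likelihood is conjugate: posterior is Inv-Gamma(α + n/2, β + Σ(xᵢ−μ)²/2).
Σ(xᵢ−μ)² = (-6.48)² + (-3.77)² + (-1.77)² + (4.02)² + (-10.98)² = 196.0570.
Posterior: Inv-Gamma(4.44 + 5/2, 14.99 + 196.0570/2) = Inv-Gamma(6.94, 113.01850).
Posterior α = 6.94.

6.94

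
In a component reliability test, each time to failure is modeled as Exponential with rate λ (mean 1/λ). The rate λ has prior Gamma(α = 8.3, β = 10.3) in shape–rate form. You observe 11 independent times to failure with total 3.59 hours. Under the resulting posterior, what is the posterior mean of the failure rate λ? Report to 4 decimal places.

With a Gamma(shape α, rate β) prior on the exponential rate λ, the posterior after n observations with total T = Σxᵢ is Gamma(α+n, β+T).
Posterior: Gamma(8.3+11, 10.3+3.59) = Gamma(19.3, 13.89).
Posterior mean of λ = α/β = 19.3/13.89 = 1.3895.

1.3895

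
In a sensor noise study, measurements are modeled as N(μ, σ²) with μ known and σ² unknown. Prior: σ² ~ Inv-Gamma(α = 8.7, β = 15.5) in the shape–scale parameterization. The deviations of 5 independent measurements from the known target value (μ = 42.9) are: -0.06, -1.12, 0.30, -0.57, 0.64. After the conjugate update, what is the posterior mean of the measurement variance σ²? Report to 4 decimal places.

1.6217

With known mean μ and an Inverse-Gamma(α, β) prior on σ², the Normal likelihood is conjugate: posterior is Inv-Gamma(α + n/2, β + Σ(xᵢ−μ)²/2).
Σ(xᵢ−μ)² = (-0.06)² + (-1.12)² + (0.30)² + (-0.57)² + (0.64)² = 2.0825.
Posterior: Inv-Gamma(8.7 + 5/2, 15.5 + 2.0825/2) = Inv-Gamma(11.20, 16.54125).
E[σ²|data] = β/(α−1) = 16.54125/10.20 = 1.6217.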